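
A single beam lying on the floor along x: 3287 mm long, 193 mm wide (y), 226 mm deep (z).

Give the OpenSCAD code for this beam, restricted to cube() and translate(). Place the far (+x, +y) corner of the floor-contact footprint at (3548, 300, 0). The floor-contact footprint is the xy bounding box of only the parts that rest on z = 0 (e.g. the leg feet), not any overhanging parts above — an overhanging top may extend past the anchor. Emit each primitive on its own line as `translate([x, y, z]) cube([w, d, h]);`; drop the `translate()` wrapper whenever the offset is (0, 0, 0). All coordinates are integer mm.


translate([261, 107, 0]) cube([3287, 193, 226]);


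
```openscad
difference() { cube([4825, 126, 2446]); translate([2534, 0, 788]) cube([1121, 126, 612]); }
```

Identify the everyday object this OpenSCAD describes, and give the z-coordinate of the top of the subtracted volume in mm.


A wall with a window opening. The window head height is 1400 mm.

A wall with a rectangular opening subtracted — a window. Sill at z = 788, opening 612 mm tall, so the head is at 788 + 612 = 1400 mm.


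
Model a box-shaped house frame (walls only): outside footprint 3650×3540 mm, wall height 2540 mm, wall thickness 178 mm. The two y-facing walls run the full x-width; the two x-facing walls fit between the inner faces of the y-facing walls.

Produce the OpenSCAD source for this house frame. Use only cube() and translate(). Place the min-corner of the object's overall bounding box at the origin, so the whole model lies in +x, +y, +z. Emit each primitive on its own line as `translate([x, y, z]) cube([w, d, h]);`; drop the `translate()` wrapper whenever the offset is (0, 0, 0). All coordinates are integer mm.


cube([3650, 178, 2540]);
translate([0, 3362, 0]) cube([3650, 178, 2540]);
translate([0, 178, 0]) cube([178, 3184, 2540]);
translate([3472, 178, 0]) cube([178, 3184, 2540]);


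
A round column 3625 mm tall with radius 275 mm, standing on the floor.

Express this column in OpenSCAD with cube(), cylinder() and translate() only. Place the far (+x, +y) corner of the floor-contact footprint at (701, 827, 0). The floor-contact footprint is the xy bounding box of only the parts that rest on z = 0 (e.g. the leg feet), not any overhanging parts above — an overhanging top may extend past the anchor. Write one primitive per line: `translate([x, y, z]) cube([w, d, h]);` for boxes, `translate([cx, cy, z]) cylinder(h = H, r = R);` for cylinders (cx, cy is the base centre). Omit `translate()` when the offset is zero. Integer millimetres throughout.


translate([426, 552, 0]) cylinder(h = 3625, r = 275);


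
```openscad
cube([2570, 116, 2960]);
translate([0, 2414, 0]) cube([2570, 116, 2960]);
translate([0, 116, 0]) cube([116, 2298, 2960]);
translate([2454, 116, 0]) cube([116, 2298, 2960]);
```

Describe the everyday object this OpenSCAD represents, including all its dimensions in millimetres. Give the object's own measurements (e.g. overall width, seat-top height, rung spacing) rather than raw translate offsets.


The wall frame of a small rectangular building: four walls, each 2960 mm tall and 116 mm thick, enclosing a footprint 2570 mm (x) by 2530 mm (y) outside-to-outside, with no floor or roof. The front and back walls (the −y and +y sides) span the full width; the two side walls fit between them.


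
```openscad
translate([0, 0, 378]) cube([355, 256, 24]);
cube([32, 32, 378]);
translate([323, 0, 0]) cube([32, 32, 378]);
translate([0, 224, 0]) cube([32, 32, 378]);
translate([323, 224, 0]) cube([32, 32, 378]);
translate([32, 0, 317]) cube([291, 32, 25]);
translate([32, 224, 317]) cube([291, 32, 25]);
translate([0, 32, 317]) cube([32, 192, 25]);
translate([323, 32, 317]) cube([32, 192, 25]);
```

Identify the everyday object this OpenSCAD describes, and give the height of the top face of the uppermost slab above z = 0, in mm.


A stool. The seat height is 402 mm.

A 355×256×24 slab at z = 378 on four corner posts — a stool. The seat top is 378 + 24 = 402 mm.


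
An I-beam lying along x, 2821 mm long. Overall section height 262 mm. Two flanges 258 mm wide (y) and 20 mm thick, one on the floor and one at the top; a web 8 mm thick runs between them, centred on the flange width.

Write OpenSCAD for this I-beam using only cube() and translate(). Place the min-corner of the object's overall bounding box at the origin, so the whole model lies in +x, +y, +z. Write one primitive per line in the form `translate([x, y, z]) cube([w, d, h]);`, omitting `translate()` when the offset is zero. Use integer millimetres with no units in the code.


cube([2821, 258, 20]);
translate([0, 125, 20]) cube([2821, 8, 222]);
translate([0, 0, 242]) cube([2821, 258, 20]);


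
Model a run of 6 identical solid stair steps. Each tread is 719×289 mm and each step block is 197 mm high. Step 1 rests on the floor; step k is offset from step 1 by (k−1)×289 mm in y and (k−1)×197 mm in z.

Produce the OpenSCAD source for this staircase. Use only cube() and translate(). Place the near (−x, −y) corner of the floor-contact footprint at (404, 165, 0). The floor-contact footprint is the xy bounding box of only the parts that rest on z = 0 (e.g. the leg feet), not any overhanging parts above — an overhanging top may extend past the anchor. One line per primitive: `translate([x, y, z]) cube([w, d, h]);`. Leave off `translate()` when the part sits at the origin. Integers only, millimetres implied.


translate([404, 165, 0]) cube([719, 289, 197]);
translate([404, 454, 197]) cube([719, 289, 197]);
translate([404, 743, 394]) cube([719, 289, 197]);
translate([404, 1032, 591]) cube([719, 289, 197]);
translate([404, 1321, 788]) cube([719, 289, 197]);
translate([404, 1610, 985]) cube([719, 289, 197]);


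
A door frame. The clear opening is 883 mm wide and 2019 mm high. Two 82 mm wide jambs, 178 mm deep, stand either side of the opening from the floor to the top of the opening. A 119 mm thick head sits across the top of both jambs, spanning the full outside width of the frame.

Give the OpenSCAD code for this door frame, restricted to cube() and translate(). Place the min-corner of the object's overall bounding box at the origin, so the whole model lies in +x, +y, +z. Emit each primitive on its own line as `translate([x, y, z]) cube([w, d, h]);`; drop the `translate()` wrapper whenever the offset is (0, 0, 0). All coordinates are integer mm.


cube([82, 178, 2019]);
translate([965, 0, 0]) cube([82, 178, 2019]);
translate([0, 0, 2019]) cube([1047, 178, 119]);


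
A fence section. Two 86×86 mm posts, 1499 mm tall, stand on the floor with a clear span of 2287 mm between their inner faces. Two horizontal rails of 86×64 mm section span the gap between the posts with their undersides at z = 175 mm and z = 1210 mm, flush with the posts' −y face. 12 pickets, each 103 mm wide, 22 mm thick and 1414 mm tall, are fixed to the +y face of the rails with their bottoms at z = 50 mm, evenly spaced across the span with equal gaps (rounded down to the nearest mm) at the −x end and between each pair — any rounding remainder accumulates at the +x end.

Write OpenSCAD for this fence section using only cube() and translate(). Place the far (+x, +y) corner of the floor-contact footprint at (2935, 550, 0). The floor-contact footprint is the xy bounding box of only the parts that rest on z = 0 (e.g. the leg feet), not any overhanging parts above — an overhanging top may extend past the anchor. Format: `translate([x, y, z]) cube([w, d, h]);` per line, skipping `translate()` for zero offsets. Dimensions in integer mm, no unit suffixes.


translate([476, 464, 0]) cube([86, 86, 1499]);
translate([2849, 464, 0]) cube([86, 86, 1499]);
translate([562, 464, 175]) cube([2287, 86, 64]);
translate([562, 464, 1210]) cube([2287, 86, 64]);
translate([642, 550, 50]) cube([103, 22, 1414]);
translate([825, 550, 50]) cube([103, 22, 1414]);
translate([1008, 550, 50]) cube([103, 22, 1414]);
translate([1191, 550, 50]) cube([103, 22, 1414]);
translate([1374, 550, 50]) cube([103, 22, 1414]);
translate([1557, 550, 50]) cube([103, 22, 1414]);
translate([1740, 550, 50]) cube([103, 22, 1414]);
translate([1923, 550, 50]) cube([103, 22, 1414]);
translate([2106, 550, 50]) cube([103, 22, 1414]);
translate([2289, 550, 50]) cube([103, 22, 1414]);
translate([2472, 550, 50]) cube([103, 22, 1414]);
translate([2655, 550, 50]) cube([103, 22, 1414]);


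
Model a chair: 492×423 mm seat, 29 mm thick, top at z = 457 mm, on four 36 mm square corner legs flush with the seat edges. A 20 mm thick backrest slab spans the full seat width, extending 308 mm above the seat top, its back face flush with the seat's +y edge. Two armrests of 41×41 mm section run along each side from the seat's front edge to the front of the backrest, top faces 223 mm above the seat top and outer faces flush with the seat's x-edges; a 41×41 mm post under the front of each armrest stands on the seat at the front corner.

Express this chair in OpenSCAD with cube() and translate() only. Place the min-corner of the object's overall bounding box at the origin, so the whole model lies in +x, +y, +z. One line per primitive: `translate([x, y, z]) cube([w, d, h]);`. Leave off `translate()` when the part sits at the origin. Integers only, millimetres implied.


// leg_h = 457 - 29 = 428
// arm post h = 223 - 41 = 182
translate([0, 0, 428]) cube([492, 423, 29]);
cube([36, 36, 428]);
translate([456, 0, 0]) cube([36, 36, 428]);
translate([0, 387, 0]) cube([36, 36, 428]);
translate([456, 387, 0]) cube([36, 36, 428]);
translate([0, 403, 457]) cube([492, 20, 308]);
translate([0, 0, 639]) cube([41, 403, 41]);
translate([451, 0, 639]) cube([41, 403, 41]);
translate([0, 0, 457]) cube([41, 41, 182]);
translate([451, 0, 457]) cube([41, 41, 182]);


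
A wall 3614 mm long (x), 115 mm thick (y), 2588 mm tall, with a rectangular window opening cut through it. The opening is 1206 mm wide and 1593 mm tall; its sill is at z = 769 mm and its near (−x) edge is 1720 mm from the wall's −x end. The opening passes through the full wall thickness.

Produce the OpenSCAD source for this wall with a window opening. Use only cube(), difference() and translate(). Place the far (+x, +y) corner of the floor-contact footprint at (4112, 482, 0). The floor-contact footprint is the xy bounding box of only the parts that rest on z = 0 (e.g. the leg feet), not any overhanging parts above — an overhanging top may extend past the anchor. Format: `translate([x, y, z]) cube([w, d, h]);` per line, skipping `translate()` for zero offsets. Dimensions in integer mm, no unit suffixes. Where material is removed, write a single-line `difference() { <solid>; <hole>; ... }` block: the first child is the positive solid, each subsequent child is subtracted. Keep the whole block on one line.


difference() { translate([498, 367, 0]) cube([3614, 115, 2588]); translate([2218, 367, 769]) cube([1206, 115, 1593]); }


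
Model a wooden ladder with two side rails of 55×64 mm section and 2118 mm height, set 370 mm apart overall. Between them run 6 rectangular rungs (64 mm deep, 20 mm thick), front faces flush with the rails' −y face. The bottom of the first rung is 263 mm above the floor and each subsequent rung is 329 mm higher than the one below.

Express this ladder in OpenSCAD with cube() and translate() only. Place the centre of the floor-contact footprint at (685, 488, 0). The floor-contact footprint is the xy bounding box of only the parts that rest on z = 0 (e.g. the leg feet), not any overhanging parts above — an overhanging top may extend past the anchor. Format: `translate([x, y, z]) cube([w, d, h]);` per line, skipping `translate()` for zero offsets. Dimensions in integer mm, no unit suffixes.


translate([500, 456, 0]) cube([55, 64, 2118]);
translate([815, 456, 0]) cube([55, 64, 2118]);
translate([555, 456, 263]) cube([260, 64, 20]);
translate([555, 456, 592]) cube([260, 64, 20]);
translate([555, 456, 921]) cube([260, 64, 20]);
translate([555, 456, 1250]) cube([260, 64, 20]);
translate([555, 456, 1579]) cube([260, 64, 20]);
translate([555, 456, 1908]) cube([260, 64, 20]);


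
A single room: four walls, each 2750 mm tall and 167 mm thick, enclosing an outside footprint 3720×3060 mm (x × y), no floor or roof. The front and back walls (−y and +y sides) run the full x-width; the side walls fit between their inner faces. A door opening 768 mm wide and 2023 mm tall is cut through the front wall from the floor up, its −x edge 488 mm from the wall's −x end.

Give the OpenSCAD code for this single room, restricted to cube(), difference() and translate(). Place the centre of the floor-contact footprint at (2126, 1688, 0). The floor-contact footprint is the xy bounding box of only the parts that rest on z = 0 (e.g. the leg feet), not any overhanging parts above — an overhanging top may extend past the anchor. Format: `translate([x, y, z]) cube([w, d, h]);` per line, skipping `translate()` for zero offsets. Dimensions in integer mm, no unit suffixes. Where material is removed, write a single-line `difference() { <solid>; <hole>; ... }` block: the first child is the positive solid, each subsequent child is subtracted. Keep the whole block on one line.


difference() { translate([266, 158, 0]) cube([3720, 167, 2750]); translate([754, 158, 0]) cube([768, 167, 2023]); }
translate([266, 3051, 0]) cube([3720, 167, 2750]);
translate([266, 325, 0]) cube([167, 2726, 2750]);
translate([3819, 325, 0]) cube([167, 2726, 2750]);


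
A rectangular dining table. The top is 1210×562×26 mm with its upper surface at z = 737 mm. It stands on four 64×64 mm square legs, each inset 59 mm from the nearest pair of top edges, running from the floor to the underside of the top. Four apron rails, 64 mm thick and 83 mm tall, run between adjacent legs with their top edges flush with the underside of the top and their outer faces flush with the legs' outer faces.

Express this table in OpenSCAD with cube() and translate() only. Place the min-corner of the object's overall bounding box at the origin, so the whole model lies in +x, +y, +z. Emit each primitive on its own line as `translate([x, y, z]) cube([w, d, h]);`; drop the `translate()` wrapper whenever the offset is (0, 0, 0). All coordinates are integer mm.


// leg_h = 737 - 26 = 711
// apron z = 711 - 83 = 628
translate([0, 0, 711]) cube([1210, 562, 26]);
translate([59, 59, 0]) cube([64, 64, 711]);
translate([1087, 59, 0]) cube([64, 64, 711]);
translate([59, 439, 0]) cube([64, 64, 711]);
translate([1087, 439, 0]) cube([64, 64, 711]);
translate([123, 59, 628]) cube([964, 64, 83]);
translate([123, 439, 628]) cube([964, 64, 83]);
translate([59, 123, 628]) cube([64, 316, 83]);
translate([1087, 123, 628]) cube([64, 316, 83]);


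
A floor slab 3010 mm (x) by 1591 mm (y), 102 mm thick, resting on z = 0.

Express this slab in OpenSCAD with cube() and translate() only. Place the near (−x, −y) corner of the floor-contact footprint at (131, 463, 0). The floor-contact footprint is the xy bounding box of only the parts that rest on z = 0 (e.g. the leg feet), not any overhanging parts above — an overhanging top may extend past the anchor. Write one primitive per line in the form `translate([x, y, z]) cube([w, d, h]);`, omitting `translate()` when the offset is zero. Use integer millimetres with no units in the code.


translate([131, 463, 0]) cube([3010, 1591, 102]);


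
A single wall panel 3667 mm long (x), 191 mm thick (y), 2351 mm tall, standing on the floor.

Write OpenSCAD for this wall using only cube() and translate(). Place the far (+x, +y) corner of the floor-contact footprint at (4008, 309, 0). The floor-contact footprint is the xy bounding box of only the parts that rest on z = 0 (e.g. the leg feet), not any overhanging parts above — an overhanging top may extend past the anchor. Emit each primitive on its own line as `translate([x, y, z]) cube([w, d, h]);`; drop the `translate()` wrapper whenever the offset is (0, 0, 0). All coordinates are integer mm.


translate([341, 118, 0]) cube([3667, 191, 2351]);


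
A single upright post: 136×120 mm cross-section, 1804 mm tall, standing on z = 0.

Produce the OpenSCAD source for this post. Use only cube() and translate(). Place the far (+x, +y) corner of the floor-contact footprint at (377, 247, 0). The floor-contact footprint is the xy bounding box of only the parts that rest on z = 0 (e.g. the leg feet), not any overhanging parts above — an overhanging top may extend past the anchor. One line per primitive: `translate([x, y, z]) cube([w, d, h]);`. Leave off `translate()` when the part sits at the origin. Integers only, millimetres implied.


translate([241, 127, 0]) cube([136, 120, 1804]);


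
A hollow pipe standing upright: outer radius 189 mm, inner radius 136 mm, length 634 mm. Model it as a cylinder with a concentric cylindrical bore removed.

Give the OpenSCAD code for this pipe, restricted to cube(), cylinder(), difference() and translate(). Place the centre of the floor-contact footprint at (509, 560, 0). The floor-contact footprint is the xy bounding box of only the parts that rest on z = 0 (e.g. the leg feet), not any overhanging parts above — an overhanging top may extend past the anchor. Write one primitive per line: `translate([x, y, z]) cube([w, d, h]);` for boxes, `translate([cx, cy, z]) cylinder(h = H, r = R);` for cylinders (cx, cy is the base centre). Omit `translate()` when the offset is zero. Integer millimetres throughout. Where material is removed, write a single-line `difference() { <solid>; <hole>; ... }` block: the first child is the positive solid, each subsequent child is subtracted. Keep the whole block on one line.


difference() { translate([509, 560, 0]) cylinder(h = 634, r = 189); translate([509, 560, 0]) cylinder(h = 634, r = 136); }


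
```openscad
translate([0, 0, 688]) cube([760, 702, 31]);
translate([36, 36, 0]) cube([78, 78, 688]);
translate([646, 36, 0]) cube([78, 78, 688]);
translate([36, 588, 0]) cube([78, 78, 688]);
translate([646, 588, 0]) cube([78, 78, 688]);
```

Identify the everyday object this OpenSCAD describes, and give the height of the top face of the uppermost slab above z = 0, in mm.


A table. The table height is 719 mm.

A 760×702×31 slab sits at z = 688 on four 78 mm square posts — a table. The top surface is at 688 + 31 = 719 mm.


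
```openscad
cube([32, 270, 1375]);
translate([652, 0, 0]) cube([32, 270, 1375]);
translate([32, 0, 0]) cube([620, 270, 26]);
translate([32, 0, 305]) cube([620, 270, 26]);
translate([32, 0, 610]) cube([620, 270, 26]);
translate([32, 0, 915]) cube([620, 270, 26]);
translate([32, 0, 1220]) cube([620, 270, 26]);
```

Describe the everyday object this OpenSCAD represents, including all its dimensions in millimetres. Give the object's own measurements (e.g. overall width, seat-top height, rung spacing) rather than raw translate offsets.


An open bookshelf. Two side panels, each 32 mm thick, 270 mm deep and 1375 mm tall, stand 684 mm apart (outside-to-outside). Between them sit 5 shelves, each 26 mm thick and 270 mm deep, spanning the full gap between the sides. The bottom shelf rests on the floor (its underside at z = 0) and the clear gap between one shelf's top and the next shelf's underside is 279 mm.


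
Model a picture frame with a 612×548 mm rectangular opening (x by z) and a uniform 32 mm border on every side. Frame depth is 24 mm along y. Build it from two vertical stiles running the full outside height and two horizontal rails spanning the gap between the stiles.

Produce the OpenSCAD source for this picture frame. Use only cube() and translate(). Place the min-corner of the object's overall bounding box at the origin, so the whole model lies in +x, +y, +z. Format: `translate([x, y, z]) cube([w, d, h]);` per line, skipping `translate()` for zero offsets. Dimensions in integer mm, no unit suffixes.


cube([32, 24, 612]);
translate([644, 0, 0]) cube([32, 24, 612]);
translate([32, 0, 0]) cube([612, 24, 32]);
translate([32, 0, 580]) cube([612, 24, 32]);


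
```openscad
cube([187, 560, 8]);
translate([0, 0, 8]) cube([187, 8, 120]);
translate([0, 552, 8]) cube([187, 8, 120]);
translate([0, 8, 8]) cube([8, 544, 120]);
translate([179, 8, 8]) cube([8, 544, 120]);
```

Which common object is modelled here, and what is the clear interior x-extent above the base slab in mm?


An open box. The internal width is 171 mm.

A 187×560 base slab with four walls standing on it — an open box. The base is 187 mm wide and the walls are 8 mm thick, so the internal width is 187 − 2 × 8 = 171 mm.


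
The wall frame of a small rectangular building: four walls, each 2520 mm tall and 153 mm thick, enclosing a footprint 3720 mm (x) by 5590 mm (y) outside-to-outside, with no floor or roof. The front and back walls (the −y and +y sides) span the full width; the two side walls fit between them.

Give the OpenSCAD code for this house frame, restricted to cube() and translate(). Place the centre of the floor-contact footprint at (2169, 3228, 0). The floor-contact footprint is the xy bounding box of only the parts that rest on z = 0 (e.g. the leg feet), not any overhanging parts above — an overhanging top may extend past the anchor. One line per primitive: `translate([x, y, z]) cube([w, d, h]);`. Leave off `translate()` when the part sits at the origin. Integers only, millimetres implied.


translate([309, 433, 0]) cube([3720, 153, 2520]);
translate([309, 5870, 0]) cube([3720, 153, 2520]);
translate([309, 586, 0]) cube([153, 5284, 2520]);
translate([3876, 586, 0]) cube([153, 5284, 2520]);


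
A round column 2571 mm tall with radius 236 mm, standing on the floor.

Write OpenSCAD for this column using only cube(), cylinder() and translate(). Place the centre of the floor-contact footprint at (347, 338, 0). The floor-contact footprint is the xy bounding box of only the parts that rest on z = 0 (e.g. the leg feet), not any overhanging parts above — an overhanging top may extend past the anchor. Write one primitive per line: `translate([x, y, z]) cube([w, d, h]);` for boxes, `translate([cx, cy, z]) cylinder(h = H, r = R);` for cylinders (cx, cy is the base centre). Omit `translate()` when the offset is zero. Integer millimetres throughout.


translate([347, 338, 0]) cylinder(h = 2571, r = 236);


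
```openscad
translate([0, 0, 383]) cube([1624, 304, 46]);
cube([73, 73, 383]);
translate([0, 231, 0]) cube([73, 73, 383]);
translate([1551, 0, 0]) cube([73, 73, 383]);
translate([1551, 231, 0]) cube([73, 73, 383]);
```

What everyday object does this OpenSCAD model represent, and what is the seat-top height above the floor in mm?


A bench. The seat-top height is 429 mm.

A long slab on four corner posts — a bench. The slab sits at z = 383 with thickness 46, so the top is 383 + 46 = 429 mm.


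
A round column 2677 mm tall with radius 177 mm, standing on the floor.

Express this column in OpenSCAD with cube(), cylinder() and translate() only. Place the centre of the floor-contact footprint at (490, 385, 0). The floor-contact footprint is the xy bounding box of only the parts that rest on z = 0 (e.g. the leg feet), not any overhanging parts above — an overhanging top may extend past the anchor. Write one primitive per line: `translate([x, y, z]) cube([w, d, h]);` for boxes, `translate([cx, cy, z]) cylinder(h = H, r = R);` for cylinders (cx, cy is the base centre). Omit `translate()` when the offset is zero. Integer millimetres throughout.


translate([490, 385, 0]) cylinder(h = 2677, r = 177);


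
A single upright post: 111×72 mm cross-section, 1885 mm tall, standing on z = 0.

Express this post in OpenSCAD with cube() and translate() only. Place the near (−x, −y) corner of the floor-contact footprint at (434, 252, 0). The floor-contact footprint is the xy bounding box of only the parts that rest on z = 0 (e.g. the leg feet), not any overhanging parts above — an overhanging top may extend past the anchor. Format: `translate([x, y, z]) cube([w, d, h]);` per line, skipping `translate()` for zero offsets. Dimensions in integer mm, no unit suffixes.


translate([434, 252, 0]) cube([111, 72, 1885]);


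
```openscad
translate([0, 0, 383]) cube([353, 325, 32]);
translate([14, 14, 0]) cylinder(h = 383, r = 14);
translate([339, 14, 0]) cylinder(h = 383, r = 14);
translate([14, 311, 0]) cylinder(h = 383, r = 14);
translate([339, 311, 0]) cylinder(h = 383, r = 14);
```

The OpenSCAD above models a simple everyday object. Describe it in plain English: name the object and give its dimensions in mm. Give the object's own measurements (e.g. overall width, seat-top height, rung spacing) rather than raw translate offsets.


A four-legged stool. The seat is a 353×325×32 mm slab whose top surface is at z = 415 mm; four round legs, each 28 mm in diameter, run from the floor (z = 0) to the underside of the seat, each leg's axis is inset half a diameter from the nearest pair of seat edges (so the leg's bounding box is flush with the corner).


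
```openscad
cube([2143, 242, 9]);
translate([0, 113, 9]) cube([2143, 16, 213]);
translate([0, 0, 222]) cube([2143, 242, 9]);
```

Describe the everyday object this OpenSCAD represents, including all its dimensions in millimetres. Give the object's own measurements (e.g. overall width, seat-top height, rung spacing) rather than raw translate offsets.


An I-beam lying along x, 2143 mm long. Overall section height 231 mm. Two flanges 242 mm wide (y) and 9 mm thick, one on the floor and one at the top; a web 16 mm thick runs between them, centred on the flange width.


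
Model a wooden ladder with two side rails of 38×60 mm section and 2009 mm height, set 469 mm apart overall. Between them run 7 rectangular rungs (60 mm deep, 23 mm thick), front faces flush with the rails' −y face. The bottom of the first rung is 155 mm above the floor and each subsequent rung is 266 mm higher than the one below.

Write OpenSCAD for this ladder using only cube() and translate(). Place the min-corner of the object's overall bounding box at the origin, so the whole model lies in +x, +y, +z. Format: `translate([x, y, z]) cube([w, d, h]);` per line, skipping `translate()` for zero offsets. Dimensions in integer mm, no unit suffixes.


cube([38, 60, 2009]);
translate([431, 0, 0]) cube([38, 60, 2009]);
translate([38, 0, 155]) cube([393, 60, 23]);
translate([38, 0, 421]) cube([393, 60, 23]);
translate([38, 0, 687]) cube([393, 60, 23]);
translate([38, 0, 953]) cube([393, 60, 23]);
translate([38, 0, 1219]) cube([393, 60, 23]);
translate([38, 0, 1485]) cube([393, 60, 23]);
translate([38, 0, 1751]) cube([393, 60, 23]);


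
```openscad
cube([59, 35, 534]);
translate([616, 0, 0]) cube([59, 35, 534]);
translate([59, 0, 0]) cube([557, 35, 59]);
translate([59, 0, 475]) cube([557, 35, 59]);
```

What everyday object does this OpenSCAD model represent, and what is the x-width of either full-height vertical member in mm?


A picture frame. The border width is 59 mm.

Four thin pieces enclosing a rectangular opening — a picture frame. The two full-height stiles are 534 mm tall; the top rail sits at z = 475 and is 59 mm tall, so the border above the opening is 534 − 475 = 59 mm, matching the stile x-width.


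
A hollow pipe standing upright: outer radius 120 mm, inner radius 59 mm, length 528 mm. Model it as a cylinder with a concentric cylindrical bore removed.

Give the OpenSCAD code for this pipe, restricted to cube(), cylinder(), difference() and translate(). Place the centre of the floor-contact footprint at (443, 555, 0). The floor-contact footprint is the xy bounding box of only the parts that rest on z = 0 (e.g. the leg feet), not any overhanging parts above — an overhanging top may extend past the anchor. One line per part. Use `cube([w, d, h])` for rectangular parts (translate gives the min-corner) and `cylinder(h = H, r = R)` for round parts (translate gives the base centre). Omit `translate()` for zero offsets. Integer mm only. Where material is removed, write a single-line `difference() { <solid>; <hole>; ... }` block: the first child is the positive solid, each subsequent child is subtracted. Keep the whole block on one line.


difference() { translate([443, 555, 0]) cylinder(h = 528, r = 120); translate([443, 555, 0]) cylinder(h = 528, r = 59); }


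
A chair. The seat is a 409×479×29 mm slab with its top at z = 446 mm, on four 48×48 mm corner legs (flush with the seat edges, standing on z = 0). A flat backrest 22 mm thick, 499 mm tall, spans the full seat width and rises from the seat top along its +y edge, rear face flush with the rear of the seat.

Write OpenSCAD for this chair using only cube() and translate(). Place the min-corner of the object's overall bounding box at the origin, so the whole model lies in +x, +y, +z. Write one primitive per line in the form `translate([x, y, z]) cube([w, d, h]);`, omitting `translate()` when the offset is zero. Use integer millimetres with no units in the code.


translate([0, 0, 417]) cube([409, 479, 29]);
cube([48, 48, 417]);
translate([361, 0, 0]) cube([48, 48, 417]);
translate([0, 431, 0]) cube([48, 48, 417]);
translate([361, 431, 0]) cube([48, 48, 417]);
translate([0, 457, 446]) cube([409, 22, 499]);


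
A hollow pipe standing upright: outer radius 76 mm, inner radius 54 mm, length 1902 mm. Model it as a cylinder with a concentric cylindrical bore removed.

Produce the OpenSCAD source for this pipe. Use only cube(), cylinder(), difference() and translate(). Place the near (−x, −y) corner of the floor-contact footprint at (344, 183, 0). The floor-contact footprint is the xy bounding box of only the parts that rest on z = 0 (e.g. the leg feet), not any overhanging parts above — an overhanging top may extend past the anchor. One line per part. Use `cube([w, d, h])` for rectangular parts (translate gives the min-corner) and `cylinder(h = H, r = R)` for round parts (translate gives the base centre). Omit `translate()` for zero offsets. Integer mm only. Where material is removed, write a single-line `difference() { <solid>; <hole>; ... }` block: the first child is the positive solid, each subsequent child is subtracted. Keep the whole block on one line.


difference() { translate([420, 259, 0]) cylinder(h = 1902, r = 76); translate([420, 259, 0]) cylinder(h = 1902, r = 54); }


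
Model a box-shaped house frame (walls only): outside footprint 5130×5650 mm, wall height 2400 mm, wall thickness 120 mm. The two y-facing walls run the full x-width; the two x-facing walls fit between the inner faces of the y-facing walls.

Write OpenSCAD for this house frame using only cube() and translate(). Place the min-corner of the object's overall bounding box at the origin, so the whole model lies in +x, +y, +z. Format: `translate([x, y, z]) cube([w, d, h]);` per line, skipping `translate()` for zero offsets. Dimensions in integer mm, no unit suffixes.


cube([5130, 120, 2400]);
translate([0, 5530, 0]) cube([5130, 120, 2400]);
translate([0, 120, 0]) cube([120, 5410, 2400]);
translate([5010, 120, 0]) cube([120, 5410, 2400]);


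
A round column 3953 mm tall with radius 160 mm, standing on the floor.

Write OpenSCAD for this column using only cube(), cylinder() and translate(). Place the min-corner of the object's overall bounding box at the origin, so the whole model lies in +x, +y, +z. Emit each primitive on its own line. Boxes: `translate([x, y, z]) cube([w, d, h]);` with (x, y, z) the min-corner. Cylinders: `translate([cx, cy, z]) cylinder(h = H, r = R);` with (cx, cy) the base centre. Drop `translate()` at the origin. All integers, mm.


translate([160, 160, 0]) cylinder(h = 3953, r = 160);


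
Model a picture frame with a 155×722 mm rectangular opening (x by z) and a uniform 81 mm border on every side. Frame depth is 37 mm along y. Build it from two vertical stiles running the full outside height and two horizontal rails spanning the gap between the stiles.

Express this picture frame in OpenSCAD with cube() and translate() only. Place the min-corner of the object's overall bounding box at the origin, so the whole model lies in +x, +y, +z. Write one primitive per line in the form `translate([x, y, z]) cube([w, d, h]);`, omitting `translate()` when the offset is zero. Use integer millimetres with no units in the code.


cube([81, 37, 884]);
translate([236, 0, 0]) cube([81, 37, 884]);
translate([81, 0, 0]) cube([155, 37, 81]);
translate([81, 0, 803]) cube([155, 37, 81]);


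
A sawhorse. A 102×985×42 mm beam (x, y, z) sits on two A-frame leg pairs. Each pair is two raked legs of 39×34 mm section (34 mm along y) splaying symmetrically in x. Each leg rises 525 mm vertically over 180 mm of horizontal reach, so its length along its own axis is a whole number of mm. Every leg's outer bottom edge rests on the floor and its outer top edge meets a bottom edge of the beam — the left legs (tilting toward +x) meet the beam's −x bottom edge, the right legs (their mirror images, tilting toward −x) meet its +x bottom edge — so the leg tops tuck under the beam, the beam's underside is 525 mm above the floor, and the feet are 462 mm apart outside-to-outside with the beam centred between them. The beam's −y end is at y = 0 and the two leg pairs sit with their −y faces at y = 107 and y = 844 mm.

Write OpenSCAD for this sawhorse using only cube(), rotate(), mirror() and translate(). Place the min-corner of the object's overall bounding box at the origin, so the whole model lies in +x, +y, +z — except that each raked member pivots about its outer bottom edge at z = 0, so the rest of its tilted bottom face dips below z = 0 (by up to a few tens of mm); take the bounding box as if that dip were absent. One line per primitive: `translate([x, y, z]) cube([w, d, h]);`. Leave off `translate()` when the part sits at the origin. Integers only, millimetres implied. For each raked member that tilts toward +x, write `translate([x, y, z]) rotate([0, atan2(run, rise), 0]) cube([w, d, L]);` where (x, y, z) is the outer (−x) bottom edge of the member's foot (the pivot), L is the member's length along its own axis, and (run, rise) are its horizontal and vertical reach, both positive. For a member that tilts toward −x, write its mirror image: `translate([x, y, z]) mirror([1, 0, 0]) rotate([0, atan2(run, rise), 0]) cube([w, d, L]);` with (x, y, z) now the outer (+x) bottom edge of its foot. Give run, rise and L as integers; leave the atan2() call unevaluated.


// leg length = √(180² + 525²) = 555
// right-leg outer foot x = 2·180 + 102 = 462
// beam min-corner = (180, 0, 525)
translate([180, 0, 525]) cube([102, 985, 42]);
translate([0, 107, 0]) rotate([0, atan2(180, 525), 0]) cube([39, 34, 555]);
translate([462, 107, 0]) mirror([1, 0, 0]) rotate([0, atan2(180, 525), 0]) cube([39, 34, 555]);
translate([0, 844, 0]) rotate([0, atan2(180, 525), 0]) cube([39, 34, 555]);
translate([462, 844, 0]) mirror([1, 0, 0]) rotate([0, atan2(180, 525), 0]) cube([39, 34, 555]);


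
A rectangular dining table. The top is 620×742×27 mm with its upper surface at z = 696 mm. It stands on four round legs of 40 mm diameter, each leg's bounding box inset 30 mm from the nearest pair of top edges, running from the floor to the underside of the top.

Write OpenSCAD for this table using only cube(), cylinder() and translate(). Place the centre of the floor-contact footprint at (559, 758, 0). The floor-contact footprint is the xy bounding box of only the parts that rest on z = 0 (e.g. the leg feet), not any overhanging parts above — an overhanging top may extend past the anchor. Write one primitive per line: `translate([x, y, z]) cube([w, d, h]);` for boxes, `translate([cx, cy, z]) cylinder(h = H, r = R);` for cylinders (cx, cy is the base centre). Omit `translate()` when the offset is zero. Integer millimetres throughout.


translate([249, 387, 669]) cube([620, 742, 27]);
translate([299, 437, 0]) cylinder(h = 669, r = 20);
translate([819, 437, 0]) cylinder(h = 669, r = 20);
translate([299, 1079, 0]) cylinder(h = 669, r = 20);
translate([819, 1079, 0]) cylinder(h = 669, r = 20);


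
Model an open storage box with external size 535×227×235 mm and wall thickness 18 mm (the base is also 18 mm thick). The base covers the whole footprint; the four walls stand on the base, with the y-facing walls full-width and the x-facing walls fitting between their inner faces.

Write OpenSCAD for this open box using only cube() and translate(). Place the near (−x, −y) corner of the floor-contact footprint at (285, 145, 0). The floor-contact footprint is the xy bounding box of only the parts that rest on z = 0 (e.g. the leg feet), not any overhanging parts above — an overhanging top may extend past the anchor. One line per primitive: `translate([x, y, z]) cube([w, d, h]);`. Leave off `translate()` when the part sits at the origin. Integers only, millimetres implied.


translate([285, 145, 0]) cube([535, 227, 18]);
translate([285, 145, 18]) cube([535, 18, 217]);
translate([285, 354, 18]) cube([535, 18, 217]);
translate([285, 163, 18]) cube([18, 191, 217]);
translate([802, 163, 18]) cube([18, 191, 217]);


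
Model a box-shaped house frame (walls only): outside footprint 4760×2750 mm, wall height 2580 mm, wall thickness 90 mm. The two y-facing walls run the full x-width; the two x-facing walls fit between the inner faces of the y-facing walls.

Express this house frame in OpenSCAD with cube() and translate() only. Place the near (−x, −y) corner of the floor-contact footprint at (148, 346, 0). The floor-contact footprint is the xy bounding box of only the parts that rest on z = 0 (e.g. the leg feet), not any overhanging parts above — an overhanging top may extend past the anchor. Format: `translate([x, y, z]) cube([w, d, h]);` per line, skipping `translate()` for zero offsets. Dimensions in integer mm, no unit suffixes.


translate([148, 346, 0]) cube([4760, 90, 2580]);
translate([148, 3006, 0]) cube([4760, 90, 2580]);
translate([148, 436, 0]) cube([90, 2570, 2580]);
translate([4818, 436, 0]) cube([90, 2570, 2580]);


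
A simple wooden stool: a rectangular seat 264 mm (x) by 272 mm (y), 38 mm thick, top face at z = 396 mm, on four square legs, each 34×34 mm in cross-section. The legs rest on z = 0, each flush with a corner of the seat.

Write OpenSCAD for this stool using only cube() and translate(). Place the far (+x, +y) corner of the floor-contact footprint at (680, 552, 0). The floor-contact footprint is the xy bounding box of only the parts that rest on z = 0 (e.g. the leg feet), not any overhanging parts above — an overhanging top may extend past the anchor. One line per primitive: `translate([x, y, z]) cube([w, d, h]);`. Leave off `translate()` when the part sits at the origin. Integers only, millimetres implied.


translate([416, 280, 358]) cube([264, 272, 38]);
translate([416, 280, 0]) cube([34, 34, 358]);
translate([646, 280, 0]) cube([34, 34, 358]);
translate([416, 518, 0]) cube([34, 34, 358]);
translate([646, 518, 0]) cube([34, 34, 358]);


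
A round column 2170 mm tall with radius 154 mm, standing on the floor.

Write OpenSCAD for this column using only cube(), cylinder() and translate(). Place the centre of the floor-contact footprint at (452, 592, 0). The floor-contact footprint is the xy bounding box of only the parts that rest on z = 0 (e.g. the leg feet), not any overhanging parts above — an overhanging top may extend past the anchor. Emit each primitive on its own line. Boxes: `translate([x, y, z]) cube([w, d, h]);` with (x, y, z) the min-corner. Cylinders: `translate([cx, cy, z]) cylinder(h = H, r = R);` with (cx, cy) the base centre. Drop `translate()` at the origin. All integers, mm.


translate([452, 592, 0]) cylinder(h = 2170, r = 154);


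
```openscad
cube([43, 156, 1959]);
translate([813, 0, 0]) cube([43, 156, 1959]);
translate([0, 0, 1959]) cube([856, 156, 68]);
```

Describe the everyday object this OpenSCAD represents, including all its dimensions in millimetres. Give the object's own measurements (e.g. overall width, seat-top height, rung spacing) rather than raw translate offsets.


A door frame. The clear opening is 770 mm wide and 1959 mm high. Two 43 mm wide jambs, 156 mm deep, stand either side of the opening from the floor to the top of the opening. A 68 mm thick head sits across the top of both jambs, spanning the full outside width of the frame.
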